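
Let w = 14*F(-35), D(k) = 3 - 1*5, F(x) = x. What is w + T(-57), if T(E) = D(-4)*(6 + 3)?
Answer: -508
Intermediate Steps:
D(k) = -2 (D(k) = 3 - 5 = -2)
T(E) = -18 (T(E) = -2*(6 + 3) = -2*9 = -18)
w = -490 (w = 14*(-35) = -490)
w + T(-57) = -490 - 18 = -508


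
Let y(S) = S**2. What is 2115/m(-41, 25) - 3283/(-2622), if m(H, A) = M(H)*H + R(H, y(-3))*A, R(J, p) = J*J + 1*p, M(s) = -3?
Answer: 144656089/111102006 ≈ 1.3020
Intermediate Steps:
R(J, p) = p + J**2 (R(J, p) = J**2 + p = p + J**2)
m(H, A) = -3*H + A*(9 + H**2) (m(H, A) = -3*H + ((-3)**2 + H**2)*A = -3*H + (9 + H**2)*A = -3*H + A*(9 + H**2))
2115/m(-41, 25) - 3283/(-2622) = 2115/(-3*(-41) + 25*(9 + (-41)**2)) - 3283/(-2622) = 2115/(123 + 25*(9 + 1681)) - 3283*(-1/2622) = 2115/(123 + 25*1690) + 3283/2622 = 2115/(123 + 42250) + 3283/2622 = 2115/42373 + 3283/2622 = 144656089/111102006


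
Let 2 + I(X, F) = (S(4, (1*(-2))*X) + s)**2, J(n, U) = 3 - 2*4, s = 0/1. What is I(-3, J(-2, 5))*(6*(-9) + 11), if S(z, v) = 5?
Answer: -989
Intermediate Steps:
s = 0 (s = 0*1 = 0)
J(n, U) = -5 (J(n, U) = 3 - 8 = -5)
I(X, F) = 23 (I(X, F) = -2 + (5 + 0)**2 = -2 + 5**2 = -2 + 25 = 23)
I(-3, J(-2, 5))*(6*(-9) + 11) = 23*(6*(-9) + 11) = 23*(-54 + 11) = 23*(-43) = -989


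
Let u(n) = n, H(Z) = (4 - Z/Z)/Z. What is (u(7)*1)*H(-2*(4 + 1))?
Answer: -21/10 ≈ -2.1000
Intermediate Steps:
H(Z) = 3/Z (H(Z) = (4 - 1*1)/Z = (4 - 1)/Z = 3/Z)
(u(7)*1)*H(-2*(4 + 1)) = (7*1)*(3/((-2*(4 + 1)))) = 7*(3/((-2*5))) = 7*(3/(-10)) = 7*(3*(-⅒)) = 7*(-3/10) = -21/10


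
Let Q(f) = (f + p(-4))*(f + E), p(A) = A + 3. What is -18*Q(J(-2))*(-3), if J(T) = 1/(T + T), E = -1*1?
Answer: 675/8 ≈ 84.375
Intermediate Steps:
E = -1
J(T) = 1/(2*T)
p(A) = 3 + A
Q(f) = (-1 + f)² (Q(f) = (f + (3 - 4))*(f - 1) = (f - 1)*(-1 + f) = (-1 + f)*(-1 + f) = (-1 + f)²)
-18*Q(J(-2))*(-3) = -18*(1 + ((½)/(-2))² - 1/(-2))*(-3) = -18*(1 + ((½)*(-½))² - (-1)/2)*(-3) = -18*(1 + (-¼)² - 2*(-¼))*(-3) = -18*(1 + 1/16 + ½)*(-3) = -18*25/16*(-3) = -225/8*(-3) = 675/8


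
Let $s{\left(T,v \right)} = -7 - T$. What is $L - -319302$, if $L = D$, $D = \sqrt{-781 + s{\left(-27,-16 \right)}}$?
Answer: $319302 + i \sqrt{761} \approx 3.193 \cdot 10^{5} + 27.586 i$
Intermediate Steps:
$D = i \sqrt{761}$ ($D = \sqrt{-781 - -20} = \sqrt{-781 + \left(-7 + 27\right)} = \sqrt{-781 + 20} = \sqrt{-761} = i \sqrt{761} \approx 27.586 i$)
$L = i \sqrt{761} \approx 27.586 i$
$L - -319302 = i \sqrt{761} - -319302 = i \sqrt{761} + 319302 = 319302 + i \sqrt{761}$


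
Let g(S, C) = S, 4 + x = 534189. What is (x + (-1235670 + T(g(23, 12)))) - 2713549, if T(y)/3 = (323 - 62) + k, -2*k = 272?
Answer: -3414659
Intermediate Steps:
k = -136 (k = -1/2*272 = -136)
x = 534185 (x = -4 + 534189 = 534185)
T(y) = 375 (T(y) = 3*((323 - 62) - 136) = 3*(261 - 136) = 3*125 = 375)
(x + (-1235670 + T(g(23, 12)))) - 2713549 = (534185 + (-1235670 + 375)) - 2713549 = (534185 - 1235295) - 2713549 = -701110 - 2713549 = -3414659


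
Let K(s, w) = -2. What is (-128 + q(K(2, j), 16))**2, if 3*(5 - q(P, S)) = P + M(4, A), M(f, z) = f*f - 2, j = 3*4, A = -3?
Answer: 16129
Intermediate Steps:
j = 12
M(f, z) = -2 + f**2 (M(f, z) = f**2 - 2 = -2 + f**2)
q(P, S) = 1/3 - P/3 (q(P, S) = 5 - (P + (-2 + 4**2))/3 = 5 - (P + (-2 + 16))/3 = 5 - (P + 14)/3 = 5 - (14 + P)/3 = 5 + (-14/3 - P/3) = 1/3 - P/3)
(-128 + q(K(2, j), 16))**2 = (-128 + (1/3 - 1/3*(-2)))**2 = (-128 + (1/3 + 2/3))**2 = (-128 + 1)**2 = (-127)**2 = 16129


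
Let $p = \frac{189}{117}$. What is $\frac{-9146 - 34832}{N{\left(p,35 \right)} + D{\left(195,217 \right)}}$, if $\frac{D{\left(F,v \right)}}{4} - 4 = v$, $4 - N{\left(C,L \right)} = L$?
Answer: $- \frac{43978}{853} \approx -51.557$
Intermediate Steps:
$p = \frac{21}{13}$ ($p = 189 \cdot \frac{1}{117} = \frac{21}{13} \approx 1.6154$)
$N{\left(C,L \right)} = 4 - L$
$D{\left(F,v \right)} = 16 + 4 v$
$\frac{-9146 - 34832}{N{\left(p,35 \right)} + D{\left(195,217 \right)}} = \frac{-9146 - 34832}{\left(4 - 35\right) + \left(16 + 4 \cdot 217\right)} = - \frac{43978}{\left(4 - 35\right) + \left(16 + 868\right)} = - \frac{43978}{-31 + 884} = - \frac{43978}{853}$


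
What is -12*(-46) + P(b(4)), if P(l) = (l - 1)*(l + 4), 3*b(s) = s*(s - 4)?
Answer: 548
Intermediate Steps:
b(s) = s*(-4 + s)/3 (b(s) = (s*(s - 4))/3 = (s*(-4 + s))/3 = s*(-4 + s)/3)
P(l) = (-1 + l)*(4 + l)
-12*(-46) + P(b(4)) = -12*(-46) + (-4 + ((1/3)*4*(-4 + 4))**2 + 3*((1/3)*4*(-4 + 4))) = 552 + (-4 + ((1/3)*4*0)**2 + 3*((1/3)*4*0)) = 552 + (-4 + 0**2 + 3*0) = 552 + (-4 + 0 + 0) = 552 - 4 = 548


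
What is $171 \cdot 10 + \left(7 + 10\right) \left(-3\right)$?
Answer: $1659$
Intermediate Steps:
$171 \cdot 10 + \left(7 + 10\right) \left(-3\right) = 1710 + 17 \left(-3\right) = 1710 - 51 = 1659$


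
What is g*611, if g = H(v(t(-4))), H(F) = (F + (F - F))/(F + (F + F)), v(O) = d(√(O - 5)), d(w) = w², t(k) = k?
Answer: 611/3 ≈ 203.67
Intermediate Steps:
v(O) = -5 + O (v(O) = (√(O - 5))² = (√(-5 + O))² = -5 + O)
H(F) = ⅓ (H(F) = (F + 0)/(F + 2*F) = F/((3*F)) = F*(1/(3*F)) = ⅓)
g = ⅓ ≈ 0.33333
g*611 = (⅓)*611 = 611/3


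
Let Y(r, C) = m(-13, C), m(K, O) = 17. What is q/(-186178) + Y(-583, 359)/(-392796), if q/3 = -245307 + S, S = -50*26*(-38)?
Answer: 115425646445/36564986844 ≈ 3.1567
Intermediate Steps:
Y(r, C) = 17
S = 49400 (S = -1300*(-38) = 49400)
q = -587721 (q = 3*(-245307 + 49400) = 3*(-195907) = -587721)
q/(-186178) + Y(-583, 359)/(-392796) = -587721/(-186178) + 17/(-392796) = -587721*(-1/186178) + 17*(-1/392796) = 587721/186178 - 17/392796 = 115425646445/36564986844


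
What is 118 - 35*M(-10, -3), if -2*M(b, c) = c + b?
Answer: -219/2 ≈ -109.50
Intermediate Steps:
M(b, c) = -b/2 - c/2 (M(b, c) = -(c + b)/2 = -(b + c)/2 = -b/2 - c/2)
118 - 35*M(-10, -3) = 118 - 35*(-½*(-10) - ½*(-3)) = 118 - 35*(5 + 3/2) = 118 - 35*13/2 = 118 - 455/2 = -219/2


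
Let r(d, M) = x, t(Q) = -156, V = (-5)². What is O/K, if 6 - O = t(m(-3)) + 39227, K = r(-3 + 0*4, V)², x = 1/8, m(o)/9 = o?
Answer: -2500160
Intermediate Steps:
m(o) = 9*o
V = 25
x = ⅛ ≈ 0.12500
r(d, M) = ⅛
K = 1/64 (K = (⅛)² = 1/64 ≈ 0.015625)
O = -39065 (O = 6 - (-156 + 39227) = 6 - 1*39071 = 6 - 39071 = -39065)
O/K = -39065/1/64 = -39065*64 = -2500160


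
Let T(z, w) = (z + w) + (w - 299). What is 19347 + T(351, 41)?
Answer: 19481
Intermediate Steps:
T(z, w) = -299 + z + 2*w (T(z, w) = (w + z) + (-299 + w) = -299 + z + 2*w)
19347 + T(351, 41) = 19347 + (-299 + 351 + 2*41) = 19347 + (-299 + 351 + 82) = 19347 + 134 = 19481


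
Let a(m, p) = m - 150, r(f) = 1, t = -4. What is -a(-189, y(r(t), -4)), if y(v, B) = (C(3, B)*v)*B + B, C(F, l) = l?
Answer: 339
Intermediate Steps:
y(v, B) = B + v*B**2 (y(v, B) = (B*v)*B + B = v*B**2 + B = B + v*B**2)
a(m, p) = -150 + m
-a(-189, y(r(t), -4)) = -(-150 - 189) = -1*(-339) = 339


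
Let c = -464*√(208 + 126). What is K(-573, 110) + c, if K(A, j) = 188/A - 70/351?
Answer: -35366/67041 - 464*√334 ≈ -8480.4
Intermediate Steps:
c = -464*√334 ≈ -8479.9
K(A, j) = -70/351 + 188/A (K(A, j) = 188/A - 70*1/351 = 188/A - 70/351 = -70/351 + 188/A)
K(-573, 110) + c = (-70/351 + 188/(-573)) - 464*√334 = (-70/351 + 188*(-1/573)) - 464*√334 = (-70/351 - 188/573) - 464*√334 = -35366/67041 - 464*√334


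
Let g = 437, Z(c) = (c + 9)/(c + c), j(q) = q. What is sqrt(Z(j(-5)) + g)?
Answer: sqrt(10915)/5 ≈ 20.895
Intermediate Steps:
Z(c) = (9 + c)/(2*c) (Z(c) = (9 + c)/((2*c)) = (9 + c)*(1/(2*c)) = (9 + c)/(2*c))
sqrt(Z(j(-5)) + g) = sqrt((1/2)*(9 - 5)/(-5) + 437) = sqrt((1/2)*(-1/5)*4 + 437) = sqrt(-2/5 + 437) = sqrt(2183/5) = sqrt(10915)/5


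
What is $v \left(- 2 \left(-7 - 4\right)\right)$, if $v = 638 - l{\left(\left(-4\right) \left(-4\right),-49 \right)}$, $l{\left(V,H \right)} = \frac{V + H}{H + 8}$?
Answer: $\frac{574750}{41} \approx 14018.0$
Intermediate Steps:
$l{\left(V,H \right)} = \frac{H + V}{8 + H}$
$v = \frac{26125}{41}$ ($v = 638 - \frac{-49 - -16}{8 - 49} = 638 - \frac{-49 + 16}{-41} = 638 - \left(- \frac{1}{41}\right) \left(-33\right) = 638 - \frac{33}{41} = \frac{26125}{41} \approx 637.2$)
$v \left(- 2 \left(-7 - 4\right)\right) = \frac{26125 \left(- 2 \left(-7 - 4\right)\right)}{41} = \frac{26125 \left(\left(-2\right) \left(-11\right)\right)}{41} = \frac{26125}{41} \cdot 22 = \frac{574750}{41}$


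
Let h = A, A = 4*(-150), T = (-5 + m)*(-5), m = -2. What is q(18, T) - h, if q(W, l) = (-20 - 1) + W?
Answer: 597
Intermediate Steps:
T = 35 (T = (-5 - 2)*(-5) = -7*(-5) = 35)
q(W, l) = -21 + W
A = -600
h = -600
q(18, T) - h = (-21 + 18) - 1*(-600) = -3 + 600 = 597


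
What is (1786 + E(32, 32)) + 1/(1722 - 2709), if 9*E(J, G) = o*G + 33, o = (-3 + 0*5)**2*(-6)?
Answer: 525632/329 ≈ 1597.7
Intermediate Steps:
o = -54 (o = (-3 + 0)**2*(-6) = (-3)**2*(-6) = 9*(-6) = -54)
E(J, G) = 11/3 - 6*G (E(J, G) = (-54*G + 33)/9 = (33 - 54*G)/9 = 11/3 - 6*G)
(1786 + E(32, 32)) + 1/(1722 - 2709) = (1786 + (11/3 - 6*32)) + 1/(1722 - 2709) = (1786 + (11/3 - 192)) + 1/(-987) = (1786 - 565/3) - 1/987 = 4793/3 - 1/987 = 525632/329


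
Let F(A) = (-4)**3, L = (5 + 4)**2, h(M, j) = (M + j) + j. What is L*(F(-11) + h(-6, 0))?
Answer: -5670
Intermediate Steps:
h(M, j) = M + 2*j
L = 81 (L = 9**2 = 81)
F(A) = -64
L*(F(-11) + h(-6, 0)) = 81*(-64 + (-6 + 2*0)) = 81*(-64 + (-6 + 0)) = 81*(-64 - 6) = 81*(-70) = -5670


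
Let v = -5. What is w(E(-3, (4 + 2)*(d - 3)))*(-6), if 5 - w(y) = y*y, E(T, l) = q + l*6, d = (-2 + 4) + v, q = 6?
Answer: 264570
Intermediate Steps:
d = -3 (d = (-2 + 4) - 5 = 2 - 5 = -3)
E(T, l) = 6 + 6*l (E(T, l) = 6 + l*6 = 6 + 6*l)
w(y) = 5 - y**2 (w(y) = 5 - y*y = 5 - y**2)
w(E(-3, (4 + 2)*(d - 3)))*(-6) = (5 - (6 + 6*((4 + 2)*(-3 - 3)))**2)*(-6) = (5 - (6 + 6*(6*(-6)))**2)*(-6) = (5 - (6 + 6*(-36))**2)*(-6) = (5 - (6 - 216)**2)*(-6) = (5 - 1*(-210)**2)*(-6) = (5 - 1*44100)*(-6) = (5 - 44100)*(-6) = -44095*(-6) = 264570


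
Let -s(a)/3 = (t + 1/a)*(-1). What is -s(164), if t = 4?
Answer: -1971/164 ≈ -12.018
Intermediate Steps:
s(a) = 12 + 3/a (s(a) = -3*(4 + 1/a)*(-1) = -3*(-4 - 1/a) = 12 + 3/a)
-s(164) = -(12 + 3/164) = -1*1971/164 = -1971/164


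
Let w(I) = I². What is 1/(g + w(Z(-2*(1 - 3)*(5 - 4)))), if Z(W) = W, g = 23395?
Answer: 1/23411 ≈ 4.2715e-5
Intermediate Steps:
1/(g + w(Z(-2*(1 - 3)*(5 - 4)))) = 1/(23395 + (-2*(1 - 3)*(5 - 4))²) = 1/(23395 + (-(-4))²) = 1/(23395 + (-2*(-2))²) = 1/(23395 + 4²) = 1/(23395 + 16) = 1/23411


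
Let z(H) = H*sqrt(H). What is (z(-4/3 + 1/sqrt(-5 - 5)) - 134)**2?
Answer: (120600 - sqrt(30)*(-40 - 3*I*sqrt(10))**(3/2))**2/810000 ≈ 18101.0 - 405.59*I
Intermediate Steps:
z(H) = H**(3/2)
(z(-4/3 + 1/sqrt(-5 - 5)) - 134)**2 = ((-4/3 + 1/sqrt(-5 - 5))**(3/2) - 134)**2 = ((-4*1/3 + 1/sqrt(-10))**(3/2) - 134)**2 = ((-4/3 + 1/(I*sqrt(10)))**(3/2) - 134)**2 = ((-4/3 + 1*(-I*sqrt(10)/10))**(3/2) - 134)**2 = ((-4/3 - I*sqrt(10)/10)**(3/2) - 134)**2 = (-134 + (-4/3 - I*sqrt(10)/10)**(3/2))**2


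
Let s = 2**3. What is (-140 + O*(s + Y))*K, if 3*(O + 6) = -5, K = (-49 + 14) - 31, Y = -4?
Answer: 11264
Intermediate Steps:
K = -66 (K = -35 - 31 = -66)
s = 8
O = -23/3 (O = -6 + (1/3)*(-5) = -6 - 5/3 = -23/3 ≈ -7.6667)
(-140 + O*(s + Y))*K = (-140 - 23*(8 - 4)/3)*(-66) = (-140 - 23/3*4)*(-66) = (-140 - 92/3)*(-66) = -512/3*(-66) = 11264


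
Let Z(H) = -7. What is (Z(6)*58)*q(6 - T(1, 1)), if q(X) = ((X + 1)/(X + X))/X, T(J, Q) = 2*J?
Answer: -1015/16 ≈ -63.438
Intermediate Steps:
q(X) = (1 + X)/(2*X²) (q(X) = ((1 + X)/((2*X)))/X = ((1 + X)*(1/(2*X)))/X = ((1 + X)/(2*X))/X = (1 + X)/(2*X²))
(Z(6)*58)*q(6 - T(1, 1)) = (-7*58)*((1 + (6 - 2))/(2*(6 - 2)²)) = -203*(1 + (6 - 1*2))/(6 - 1*2)² = -203*(1 + (6 - 2))/(6 - 2)² = -203*(1 + 4)/4² = -203*5/16 = -406*5/32 = -1015/16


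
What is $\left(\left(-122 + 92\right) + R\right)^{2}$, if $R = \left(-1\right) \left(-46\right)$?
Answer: $256$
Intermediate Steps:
$R = 46$
$\left(\left(-122 + 92\right) + R\right)^{2} = \left(\left(-122 + 92\right) + 46\right)^{2} = \left(-30 + 46\right)^{2} = 16^{2} = 256$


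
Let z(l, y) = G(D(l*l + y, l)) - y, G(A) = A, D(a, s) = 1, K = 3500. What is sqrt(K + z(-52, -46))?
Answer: sqrt(3547) ≈ 59.557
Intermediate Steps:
z(l, y) = 1 - y
sqrt(K + z(-52, -46)) = sqrt(3500 + (1 - 1*(-46))) = sqrt(3500 + (1 + 46)) = sqrt(3500 + 47) = sqrt(3547)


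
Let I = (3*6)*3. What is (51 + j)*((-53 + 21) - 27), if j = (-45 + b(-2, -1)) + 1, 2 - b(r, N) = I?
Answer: 2655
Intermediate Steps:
I = 54 (I = 18*3 = 54)
b(r, N) = -52 (b(r, N) = 2 - 1*54 = 2 - 54 = -52)
j = -96 (j = (-45 - 52) + 1 = -97 + 1 = -96)
(51 + j)*((-53 + 21) - 27) = (51 - 96)*((-53 + 21) - 27) = -45*(-32 - 27) = -45*(-59) = 2655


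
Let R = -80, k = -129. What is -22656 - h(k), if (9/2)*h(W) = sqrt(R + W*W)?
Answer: -22656 - 2*sqrt(16561)/9 ≈ -22685.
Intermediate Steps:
h(W) = 2*sqrt(-80 + W**2)/9 (h(W) = 2*sqrt(-80 + W*W)/9 = 2*sqrt(-80 + W**2)/9)
-22656 - h(k) = -22656 - 2*sqrt(-80 + (-129)**2)/9 = -22656 - 2*sqrt(-80 + 16641)/9 = -22656 - 2*sqrt(16561)/9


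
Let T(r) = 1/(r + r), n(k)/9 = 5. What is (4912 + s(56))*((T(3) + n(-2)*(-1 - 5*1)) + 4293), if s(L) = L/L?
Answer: 118594907/6 ≈ 1.9766e+7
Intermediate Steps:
s(L) = 1
n(k) = 45 (n(k) = 9*5 = 45)
T(r) = 1/(2*r)
(4912 + s(56))*((T(3) + n(-2)*(-1 - 5*1)) + 4293) = (4912 + 1)*(((1/2)/3 + 45*(-1 - 5*1)) + 4293) = 4913*(((1/2)*(1/3) + 45*(-1 - 5)) + 4293) = 4913*((1/6 + 45*(-6)) + 4293) = 4913*((1/6 - 270) + 4293) = 4913*(-1619/6 + 4293) = 4913*(24139/6) = 118594907/6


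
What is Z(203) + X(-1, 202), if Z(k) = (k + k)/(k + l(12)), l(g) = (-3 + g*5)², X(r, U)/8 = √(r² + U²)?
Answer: 203/1726 + 8*√40805 ≈ 1616.1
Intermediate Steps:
X(r, U) = 8*√(U² + r²) (X(r, U) = 8*√(r² + U²) = 8*√(U² + r²))
l(g) = (-3 + 5*g)²
Z(k) = 2*k/(3249 + k) (Z(k) = (k + k)/(k + (-3 + 5*12)²) = (2*k)/(k + (-3 + 60)²) = (2*k)/(k + 57²) = (2*k)/(k + 3249) = (2*k)/(3249 + k) = 2*k/(3249 + k))
Z(203) + X(-1, 202) = 2*203/(3249 + 203) + 8*√(202² + (-1)²) = 2*203/3452 + 8*√(40804 + 1) = 2*203*(1/3452) + 8*√40805 = 203/1726 + 8*√40805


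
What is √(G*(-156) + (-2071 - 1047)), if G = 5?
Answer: I*√3898 ≈ 62.434*I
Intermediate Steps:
√(G*(-156) + (-2071 - 1047)) = √(5*(-156) + (-2071 - 1047)) = √(-780 - 3118) = √(-3898) = I*√3898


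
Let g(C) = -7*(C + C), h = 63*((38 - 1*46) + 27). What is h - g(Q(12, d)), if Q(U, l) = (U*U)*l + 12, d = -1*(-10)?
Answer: 21525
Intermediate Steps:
d = 10
Q(U, l) = 12 + l*U² (Q(U, l) = U²*l + 12 = l*U² + 12 = 12 + l*U²)
h = 1197 (h = 63*((38 - 46) + 27) = 63*(-8 + 27) = 63*19 = 1197)
g(C) = -14*C
h - g(Q(12, d)) = 1197 - (-14)*(12 + 10*12²) = 1197 - (-14)*(12 + 10*144) = 1197 - (-14)*(12 + 1440) = 1197 - (-14)*1452 = 1197 - 1*(-20328) = 1197 + 20328 = 21525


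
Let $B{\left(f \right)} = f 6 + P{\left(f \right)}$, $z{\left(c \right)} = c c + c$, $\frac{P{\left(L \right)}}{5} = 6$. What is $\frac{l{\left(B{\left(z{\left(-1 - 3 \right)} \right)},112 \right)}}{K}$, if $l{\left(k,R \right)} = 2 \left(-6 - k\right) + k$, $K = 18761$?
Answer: $- \frac{114}{18761} \approx -0.0060764$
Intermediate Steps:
$P{\left(L \right)} = 30$ ($P{\left(L \right)} = 5 \cdot 6 = 30$)
$z{\left(c \right)} = c + c^{2}$ ($z{\left(c \right)} = c^{2} + c = c + c^{2}$)
$B{\left(f \right)} = 30 + 6 f$ ($B{\left(f \right)} = f 6 + 30 = 6 f + 30 = 30 + 6 f$)
$l{\left(k,R \right)} = -12 - k$ ($l{\left(k,R \right)} = \left(-12 - 2 k\right) + k = -12 - k$)
$\frac{l{\left(B{\left(z{\left(-1 - 3 \right)} \right)},112 \right)}}{K} = \frac{-12 - \left(30 + 6 \left(-1 - 3\right) \left(1 - 4\right)\right)}{18761} = \left(-12 - \left(30 + 6 \left(-1 - 3\right) \left(1 - 4\right)\right)\right) \frac{1}{18761} = \left(-12 - \left(30 + 6 \left(- 4 \left(1 - 4\right)\right)\right)\right) \frac{1}{18761} = \left(-12 - \left(30 + 6 \left(\left(-4\right) \left(-3\right)\right)\right)\right) \frac{1}{18761} = \left(-12 - \left(30 + 6 \cdot 12\right)\right) \frac{1}{18761} = \left(-12 - \left(30 + 72\right)\right) \frac{1}{18761} = \left(-12 - 102\right) \frac{1}{18761} = \left(-114\right) \frac{1}{18761} = - \frac{114}{18761}$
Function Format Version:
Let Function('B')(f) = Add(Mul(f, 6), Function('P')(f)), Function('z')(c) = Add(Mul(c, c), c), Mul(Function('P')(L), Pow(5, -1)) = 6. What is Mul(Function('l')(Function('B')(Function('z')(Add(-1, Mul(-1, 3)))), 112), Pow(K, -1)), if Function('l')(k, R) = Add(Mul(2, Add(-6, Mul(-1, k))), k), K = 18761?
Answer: Rational(-114, 18761) ≈ -0.0060764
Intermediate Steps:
Function('P')(L) = 30 (Function('P')(L) = Mul(5, 6) = 30)
Function('z')(c) = Add(c, Pow(c, 2)) (Function('z')(c) = Add(Pow(c, 2), c) = Add(c, Pow(c, 2)))
Function('B')(f) = Add(30, Mul(6, f)) (Function('B')(f) = Add(Mul(f, 6), 30) = Add(Mul(6, f), 30) = Add(30, Mul(6, f)))
Function('l')(k, R) = Add(-12, Mul(-1, k)) (Function('l')(k, R) = Add(Add(-12, Mul(-2, k)), k) = Add(-12, Mul(-1, k)))
Mul(Function('l')(Function('B')(Function('z')(Add(-1, Mul(-1, 3)))), 112), Pow(K, -1)) = Mul(Add(-12, Mul(-1, Add(30, Mul(6, Mul(Add(-1, Mul(-1, 3)), Add(1, Add(-1, Mul(-1, 3)))))))), Pow(18761, -1)) = Mul(Add(-12, Mul(-1, Add(30, Mul(6, Mul(Add(-1, -3), Add(1, Add(-1, -3))))))), Rational(1, 18761)) = Mul(Add(-12, Mul(-1, Add(30, Mul(6, Mul(-4, Add(1, -4)))))), Rational(1, 18761)) = Mul(Add(-12, Mul(-1, Add(30, Mul(6, Mul(-4, -3))))), Rational(1, 18761)) = Mul(Add(-12, Mul(-1, Add(30, Mul(6, 12)))), Rational(1, 18761)) = Mul(Add(-12, Mul(-1, Add(30, 72))), Rational(1, 18761)) = Mul(Add(-12, Mul(-1, 102)), Rational(1, 18761)) = Mul(Add(-12, -102), Rational(1, 18761)) = Mul(-114, Rational(1, 18761)) = Rational(-114, 18761)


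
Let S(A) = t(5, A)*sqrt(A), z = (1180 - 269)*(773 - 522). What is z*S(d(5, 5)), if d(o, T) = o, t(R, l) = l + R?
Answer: 2286610*sqrt(5) ≈ 5.1130e+6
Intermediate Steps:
t(R, l) = R + l
z = 228661 (z = 911*251 = 228661)
S(A) = sqrt(A)*(5 + A) (S(A) = (5 + A)*sqrt(A) = sqrt(A)*(5 + A))
z*S(d(5, 5)) = 228661*(sqrt(5)*(5 + 5)) = 228661*(sqrt(5)*10) = 228661*(10*sqrt(5)) = 2286610*sqrt(5)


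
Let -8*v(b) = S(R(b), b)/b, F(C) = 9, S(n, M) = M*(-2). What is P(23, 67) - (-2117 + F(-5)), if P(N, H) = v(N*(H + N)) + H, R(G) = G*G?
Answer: 8701/4 ≈ 2175.3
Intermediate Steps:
R(G) = G²
S(n, M) = -2*M
v(b) = ¼ (v(b) = -(-2*b)/(8*b) = -⅛*(-2) = ¼)
P(N, H) = ¼ + H
P(23, 67) - (-2117 + F(-5)) = (¼ + 67) - (-2117 + 9) = 269/4 - 1*(-2108) = 269/4 + 2108 = 8701/4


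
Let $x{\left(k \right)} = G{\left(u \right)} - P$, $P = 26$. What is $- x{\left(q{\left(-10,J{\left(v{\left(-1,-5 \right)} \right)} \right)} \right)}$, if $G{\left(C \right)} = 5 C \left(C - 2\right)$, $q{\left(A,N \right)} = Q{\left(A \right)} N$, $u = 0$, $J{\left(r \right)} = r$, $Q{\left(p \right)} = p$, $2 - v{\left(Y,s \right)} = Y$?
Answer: $26$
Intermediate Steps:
$v{\left(Y,s \right)} = 2 - Y$
$q{\left(A,N \right)} = A N$
$G{\left(C \right)} = 5 C \left(-2 + C\right)$
$x{\left(k \right)} = -26$ ($x{\left(k \right)} = 5 \cdot 0 \left(-2 + 0\right) - 26 = 5 \cdot 0 \left(-2\right) - 26 = 0 - 26 = -26$)
$- x{\left(q{\left(-10,J{\left(v{\left(-1,-5 \right)} \right)} \right)} \right)} = \left(-1\right) \left(-26\right) = 26$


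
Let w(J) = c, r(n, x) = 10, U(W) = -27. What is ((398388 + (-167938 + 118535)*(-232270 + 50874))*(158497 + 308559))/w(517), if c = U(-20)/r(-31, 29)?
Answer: -41857114904706560/27 ≈ -1.5503e+15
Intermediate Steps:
c = -27/10 ≈ -2.7000
w(J) = -27/10
((398388 + (-167938 + 118535)*(-232270 + 50874))*(158497 + 308559))/w(517) = ((398388 + (-167938 + 118535)*(-232270 + 50874))*(158497 + 308559))/(-27/10) = ((398388 - 49403*(-181396))*467056)*(-10/27) = ((398388 + 8961506588)*467056)*(-10/27) = (8961904976*467056)*(-10/27) = 4185711490470656*(-10/27) = -41857114904706560/27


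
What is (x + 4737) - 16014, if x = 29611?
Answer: 18334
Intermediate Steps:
(x + 4737) - 16014 = (29611 + 4737) - 16014 = 34348 - 16014 = 18334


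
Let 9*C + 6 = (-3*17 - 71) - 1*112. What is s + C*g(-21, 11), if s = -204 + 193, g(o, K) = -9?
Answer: 229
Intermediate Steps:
s = -11
C = -80/3 (C = -2/3 + ((-3*17 - 71) - 1*112)/9 = -2/3 + ((-51 - 71) - 112)/9 = -2/3 + (-122 - 112)/9 = -2/3 + (1/9)*(-234) = -2/3 - 26 = -80/3 ≈ -26.667)
s + C*g(-21, 11) = -11 - 80/3*(-9) = -11 + 240 = 229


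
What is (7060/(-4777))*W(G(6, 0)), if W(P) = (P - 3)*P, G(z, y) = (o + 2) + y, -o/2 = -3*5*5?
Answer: -159894880/4777 ≈ -33472.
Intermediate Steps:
o = 150 (o = -2*(-3*5)*5 = -(-30)*5 = -2*(-75) = 150)
G(z, y) = 152 + y (G(z, y) = (150 + 2) + y = 152 + y)
W(P) = P*(-3 + P) (W(P) = (-3 + P)*P = P*(-3 + P))
(7060/(-4777))*W(G(6, 0)) = (7060/(-4777))*((152 + 0)*(-3 + (152 + 0))) = (7060*(-1/4777))*(152*(-3 + 152)) = -1073120*149/4777 = -7060/4777*22648 = -159894880/4777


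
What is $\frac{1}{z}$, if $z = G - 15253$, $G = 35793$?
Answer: $\frac{1}{20540} \approx 4.8685 \cdot 10^{-5}$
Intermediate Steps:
$z = 20540$ ($z = 35793 - 15253 = 20540$)
$\frac{1}{z} = \frac{1}{20540}$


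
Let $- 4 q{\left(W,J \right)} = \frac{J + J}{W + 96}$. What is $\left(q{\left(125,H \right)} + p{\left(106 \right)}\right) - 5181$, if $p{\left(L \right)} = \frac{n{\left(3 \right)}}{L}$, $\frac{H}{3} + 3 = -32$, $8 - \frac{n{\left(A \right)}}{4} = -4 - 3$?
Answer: $- \frac{121351281}{23426} \approx -5180.2$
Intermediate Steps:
$n{\left(A \right)} = 60$ ($n{\left(A \right)} = 32 - 4 \left(-4 - 3\right) = 32 - -28 = 32 + 28 = 60$)
$H = -105$ ($H = -9 + 3 \left(-32\right) = -9 - 96 = -105$)
$q{\left(W,J \right)} = - \frac{J}{2 \left(96 + W\right)}$ ($q{\left(W,J \right)} = - \frac{\left(J + J\right) \frac{1}{W + 96}}{4} = - \frac{2 J \frac{1}{96 + W}}{4} = - \frac{J}{2 \left(96 + W\right)}$)
$p{\left(L \right)} = \frac{60}{L}$
$\left(q{\left(125,H \right)} + p{\left(106 \right)}\right) - 5181 = \left(\left(-1\right) \left(-105\right) \frac{1}{192 + 2 \cdot 125} + \frac{60}{106}\right) - 5181 = \left(\left(-1\right) \left(-105\right) \frac{1}{192 + 250} + 60 \cdot \frac{1}{106}\right) - 5181 = \left(\left(-1\right) \left(-105\right) \frac{1}{442} + \frac{30}{53}\right) - 5181 = \left(\frac{105}{442} + \frac{30}{53}\right) - 5181 = \frac{18825}{23426} - 5181 = - \frac{121351281}{23426}$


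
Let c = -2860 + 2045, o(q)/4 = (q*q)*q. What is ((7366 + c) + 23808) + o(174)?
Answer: 21102455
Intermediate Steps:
o(q) = 4*q³ (o(q) = 4*((q*q)*q) = 4*(q²*q) = 4*q³)
c = -815
((7366 + c) + 23808) + o(174) = ((7366 - 815) + 23808) + 4*174³ = (6551 + 23808) + 4*5268024 = 30359 + 21072096 = 21102455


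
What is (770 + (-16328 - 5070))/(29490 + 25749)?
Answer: -6876/18413 ≈ -0.37343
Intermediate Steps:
(770 + (-16328 - 5070))/(29490 + 25749) = (770 - 21398)/55239 = -20628*1/55239 = -6876/18413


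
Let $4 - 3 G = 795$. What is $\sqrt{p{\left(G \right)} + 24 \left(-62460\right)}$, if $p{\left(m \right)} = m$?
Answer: $\frac{i \sqrt{13493733}}{3} \approx 1224.5 i$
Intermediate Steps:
$G = - \frac{791}{3}$ ($G = \frac{4}{3} - 265 = - \frac{791}{3} \approx -263.67$)
$\sqrt{p{\left(G \right)} + 24 \left(-62460\right)} = \sqrt{- \frac{791}{3} + 24 \left(-62460\right)} = \sqrt{- \frac{791}{3} - 1499040} = \sqrt{- \frac{4497911}{3}} = \frac{i \sqrt{13493733}}{3}$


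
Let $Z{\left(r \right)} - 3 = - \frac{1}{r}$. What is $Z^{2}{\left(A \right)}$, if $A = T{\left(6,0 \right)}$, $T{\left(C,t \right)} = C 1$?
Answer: $\frac{289}{36} \approx 8.0278$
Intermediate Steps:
$T{\left(C,t \right)} = C$
$A = 6$
$Z{\left(r \right)} = 3 - \frac{1}{r}$
$Z^{2}{\left(A \right)} = \left(3 - \frac{1}{6}\right)^{2} = \left(\frac{17}{6}\right)^{2} = \frac{289}{36}$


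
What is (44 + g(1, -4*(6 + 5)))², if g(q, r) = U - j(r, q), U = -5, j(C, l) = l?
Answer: 1444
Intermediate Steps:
g(q, r) = -5 - q
(44 + g(1, -4*(6 + 5)))² = (44 + (-5 - 1*1))² = (44 + (-5 - 1))² = (44 - 6)² = 38² = 1444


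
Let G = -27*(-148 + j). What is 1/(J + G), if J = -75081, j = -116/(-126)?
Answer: -7/497769 ≈ -1.4063e-5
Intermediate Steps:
j = 58/63 (j = -116*(-1/126) = 58/63 ≈ 0.92064)
G = 27798/7 (G = -27*(-148 + 58/63) = -27*(-9266/63) = 27798/7 ≈ 3971.1)
1/(J + G) = 1/(-75081 + 27798/7) = 1/(-497769/7) = -7/497769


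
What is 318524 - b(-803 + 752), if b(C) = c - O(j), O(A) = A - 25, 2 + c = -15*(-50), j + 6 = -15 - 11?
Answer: 317719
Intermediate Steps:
j = -32 (j = -6 + (-15 - 11) = -6 - 26 = -32)
c = 748 (c = -2 - 15*(-50) = -2 + 750 = 748)
O(A) = -25 + A
b(C) = 805 (b(C) = 748 - (-25 - 32) = 748 - 1*(-57) = 748 + 57 = 805)
318524 - b(-803 + 752) = 318524 - 1*805 = 318524 - 805 = 317719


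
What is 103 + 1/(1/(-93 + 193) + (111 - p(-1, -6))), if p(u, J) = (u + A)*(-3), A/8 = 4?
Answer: 2101403/20401 ≈ 103.00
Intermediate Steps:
A = 32 (A = 8*4 = 32)
p(u, J) = -96 - 3*u (p(u, J) = (u + 32)*(-3) = (32 + u)*(-3) = -96 - 3*u)
103 + 1/(1/(-93 + 193) + (111 - p(-1, -6))) = 103 + 1/(1/(-93 + 193) + (111 - (-96 - 3*(-1)))) = 103 + 1/(1/100 + (111 - (-96 + 3))) = 103 + 1/(1/100 + (111 - 1*(-93))) = 103 + 1/(1/100 + (111 + 93)) = 103 + 1/(1/100 + 204) = 103 + 1/(20401/100) = 103 + 100/20401 = 2101403/20401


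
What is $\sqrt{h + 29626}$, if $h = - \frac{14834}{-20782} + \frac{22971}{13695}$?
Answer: $\frac{\sqrt{66665988403748456030}}{47434915} \approx 172.13$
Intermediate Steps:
$h = \frac{113422492}{47434915}$ ($h = \left(-14834\right) \left(- \frac{1}{20782}\right) + 22971 \cdot \frac{1}{13695} = \frac{7417}{10391} + \frac{7657}{4565} = \frac{113422492}{47434915} \approx 2.3911$)
$\sqrt{h + 29626} = \sqrt{\frac{113422492}{47434915} + 29626} = \sqrt{\frac{1405420214282}{47434915}} = \frac{\sqrt{66665988403748456030}}{47434915}$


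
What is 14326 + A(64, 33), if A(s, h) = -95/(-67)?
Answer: 959937/67 ≈ 14327.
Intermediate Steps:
A(s, h) = 95/67 (A(s, h) = -95*(-1/67) = 95/67)
14326 + A(64, 33) = 14326 + 95/67 = 959937/67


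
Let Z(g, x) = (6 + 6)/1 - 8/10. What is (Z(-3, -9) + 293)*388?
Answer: 590148/5 ≈ 1.1803e+5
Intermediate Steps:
Z(g, x) = 56/5 (Z(g, x) = 12*1 - 8*⅒ = 12 - ⅘ = 56/5)
(Z(-3, -9) + 293)*388 = (56/5 + 293)*388 = (1521/5)*388 = 590148/5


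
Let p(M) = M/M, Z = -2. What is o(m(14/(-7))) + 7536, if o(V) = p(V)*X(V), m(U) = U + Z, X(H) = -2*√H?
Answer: 7536 - 4*I ≈ 7536.0 - 4.0*I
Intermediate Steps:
p(M) = 1
m(U) = -2 + U (m(U) = U - 2 = -2 + U)
o(V) = -2*√V (o(V) = 1*(-2*√V) = -2*√V)
o(m(14/(-7))) + 7536 = -2*√(-2 + 14/(-7)) + 7536 = -2*√(-2 + 14*(-⅐)) + 7536 = -2*√(-2 - 2) + 7536 = -4*I + 7536 = 7536 - 4*I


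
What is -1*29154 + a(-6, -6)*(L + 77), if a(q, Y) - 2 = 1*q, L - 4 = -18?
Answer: -29406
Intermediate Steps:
L = -14 (L = 4 - 18 = -14)
a(q, Y) = 2 + q (a(q, Y) = 2 + 1*q = 2 + q)
-1*29154 + a(-6, -6)*(L + 77) = -1*29154 + (2 - 6)*(-14 + 77) = -29154 - 4*63 = -29154 - 252 = -29406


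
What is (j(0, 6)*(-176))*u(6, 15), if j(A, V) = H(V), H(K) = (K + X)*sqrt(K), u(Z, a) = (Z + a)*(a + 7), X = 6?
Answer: -975744*sqrt(6) ≈ -2.3901e+6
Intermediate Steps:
u(Z, a) = (7 + a)*(Z + a) (u(Z, a) = (Z + a)*(7 + a) = (7 + a)*(Z + a))
H(K) = sqrt(K)*(6 + K) (H(K) = (K + 6)*sqrt(K) = (6 + K)*sqrt(K) = sqrt(K)*(6 + K))
j(A, V) = sqrt(V)*(6 + V)
(j(0, 6)*(-176))*u(6, 15) = ((sqrt(6)*(6 + 6))*(-176))*(15**2 + 7*6 + 7*15 + 6*15) = ((sqrt(6)*12)*(-176))*(225 + 42 + 105 + 90) = ((12*sqrt(6))*(-176))*462 = -2112*sqrt(6)*462 = -975744*sqrt(6)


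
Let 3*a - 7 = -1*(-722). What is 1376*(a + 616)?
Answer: 1181984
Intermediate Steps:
a = 243 (a = 7/3 + (-1*(-722))/3 = 7/3 + (⅓)*722 = 7/3 + 722/3 = 243)
1376*(a + 616) = 1376*(243 + 616) = 1376*859 = 1181984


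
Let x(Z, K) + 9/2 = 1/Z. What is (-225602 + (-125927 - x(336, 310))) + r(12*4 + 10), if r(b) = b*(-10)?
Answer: -118307113/336 ≈ -3.5210e+5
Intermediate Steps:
x(Z, K) = -9/2 + 1/Z
r(b) = -10*b
(-225602 + (-125927 - x(336, 310))) + r(12*4 + 10) = (-225602 + (-125927 - (-9/2 + 1/336))) - 10*(12*4 + 10) = (-225602 + (-125927 - (-9/2 + 1/336))) - 10*(48 + 10) = (-225602 + (-125927 - 1*(-1511/336))) - 10*58 = (-225602 + (-125927 + 1511/336)) - 580 = (-225602 - 42309961/336) - 580 = -118112233/336 - 580 = -118307113/336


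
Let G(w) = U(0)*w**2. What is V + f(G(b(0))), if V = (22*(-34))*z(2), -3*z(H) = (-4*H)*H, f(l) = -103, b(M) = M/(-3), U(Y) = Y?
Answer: -12277/3 ≈ -4092.3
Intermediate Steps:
b(M) = -M/3 (b(M) = M*(-1/3) = -M/3)
G(w) = 0 (G(w) = 0*w**2 = 0)
z(H) = 4*H**2/3 (z(H) = -(-4*H)*H/3 = -(-4)*H**2/3 = 4*H**2/3)
V = -11968/3 (V = (22*(-34))*((4/3)*2**2) = -2992*4/3 = -748*16/3 = -11968/3 ≈ -3989.3)
V + f(G(b(0))) = -11968/3 - 103 = -12277/3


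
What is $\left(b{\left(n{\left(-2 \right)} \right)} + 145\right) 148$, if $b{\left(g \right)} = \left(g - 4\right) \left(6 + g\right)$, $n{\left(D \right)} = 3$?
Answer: $20128$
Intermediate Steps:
$b{\left(g \right)} = \left(-4 + g\right) \left(6 + g\right)$
$\left(b{\left(n{\left(-2 \right)} \right)} + 145\right) 148 = \left(\left(-24 + 3^{2} + 2 \cdot 3\right) + 145\right) 148 = \left(\left(-24 + 9 + 6\right) + 145\right) 148 = \left(-9 + 145\right) 148 = 136 \cdot 148 = 20128$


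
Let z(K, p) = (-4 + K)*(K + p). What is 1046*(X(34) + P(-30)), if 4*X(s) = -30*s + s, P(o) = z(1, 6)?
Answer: -279805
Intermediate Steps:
P(o) = -21 (P(o) = 1² - 4*1 - 4*6 + 1*6 = 1 - 4 - 24 + 6 = -21)
X(s) = -29*s/4 (X(s) = (-30*s + s)/4 = (-29*s)/4 = -29*s/4)
1046*(X(34) + P(-30)) = 1046*(-29/4*34 - 21) = 1046*(-493/2 - 21) = 1046*(-535/2) = -279805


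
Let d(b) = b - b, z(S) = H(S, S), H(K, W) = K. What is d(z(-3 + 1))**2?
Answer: 0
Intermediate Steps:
z(S) = S
d(b) = 0
d(z(-3 + 1))**2 = 0**2 = 0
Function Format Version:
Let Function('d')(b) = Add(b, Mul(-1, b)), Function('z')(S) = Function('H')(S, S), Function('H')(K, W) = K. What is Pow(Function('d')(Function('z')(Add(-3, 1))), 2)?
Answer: 0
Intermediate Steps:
Function('z')(S) = S
Function('d')(b) = 0
Pow(Function('d')(Function('z')(Add(-3, 1))), 2) = Pow(0, 2) = 0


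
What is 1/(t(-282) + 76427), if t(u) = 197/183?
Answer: 183/13986338 ≈ 1.3084e-5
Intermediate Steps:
t(u) = 197/183 (t(u) = 197*(1/183) = 197/183)
1/(t(-282) + 76427) = 1/(197/183 + 76427) = 1/(13986338/183) = 183/13986338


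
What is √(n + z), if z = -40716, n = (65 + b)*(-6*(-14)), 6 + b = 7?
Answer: 6*I*√977 ≈ 187.54*I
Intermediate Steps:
b = 1 (b = -6 + 7 = 1)
n = 5544 (n = (65 + 1)*(-6*(-14)) = 66*84 = 5544)
√(n + z) = √(5544 - 40716) = √(-35172) = 6*I*√977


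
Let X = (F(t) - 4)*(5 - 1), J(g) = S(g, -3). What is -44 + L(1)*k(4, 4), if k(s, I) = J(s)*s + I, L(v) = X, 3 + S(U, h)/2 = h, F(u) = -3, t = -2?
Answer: 1188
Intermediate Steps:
S(U, h) = -6 + 2*h
J(g) = -12 (J(g) = -6 + 2*(-3) = -6 - 6 = -12)
X = -28 (X = (-3 - 4)*(5 - 1) = -7*4 = -28)
L(v) = -28
k(s, I) = I - 12*s (k(s, I) = -12*s + I = I - 12*s)
-44 + L(1)*k(4, 4) = -44 - 28*(4 - 12*4) = -44 - 28*(4 - 48) = -44 - 28*(-44) = -44 + 1232 = 1188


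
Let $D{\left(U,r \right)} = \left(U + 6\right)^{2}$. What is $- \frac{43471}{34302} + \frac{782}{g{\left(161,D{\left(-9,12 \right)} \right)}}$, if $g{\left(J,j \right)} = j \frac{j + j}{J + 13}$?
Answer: $\frac{258909013}{308718} \approx 838.66$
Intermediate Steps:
$D{\left(U,r \right)} = \left(6 + U\right)^{2}$
$g{\left(J,j \right)} = \frac{2 j^{2}}{13 + J}$ ($g{\left(J,j \right)} = j \frac{2 j}{13 + J} = \frac{2 j^{2}}{13 + J}$)
$- \frac{43471}{34302} + \frac{782}{g{\left(161,D{\left(-9,12 \right)} \right)}} = - \frac{43471}{34302} + \frac{782}{2 \left(\left(6 - 9\right)^{2}\right)^{2} \frac{1}{13 + 161}} = \left(-43471\right) \frac{1}{34302} + \frac{782}{2 \left(\left(-3\right)^{2}\right)^{2} \cdot \frac{1}{174}} = - \frac{43471}{34302} + \frac{782}{2 \cdot 9^{2} \cdot \frac{1}{174}} = - \frac{43471}{34302} + \frac{782}{2 \cdot 81 \cdot \frac{1}{174}} = - \frac{43471}{34302} + \frac{782}{\frac{27}{29}} = - \frac{43471}{34302} + 782 \cdot \frac{29}{27} = - \frac{43471}{34302} + \frac{22678}{27} = \frac{258909013}{308718}$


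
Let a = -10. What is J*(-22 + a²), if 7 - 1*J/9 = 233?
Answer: -158652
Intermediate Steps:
J = -2034 (J = 63 - 9*233 = 63 - 2097 = -2034)
J*(-22 + a²) = -2034*(-22 + (-10)²) = -2034*(-22 + 100) = -2034*78 = -158652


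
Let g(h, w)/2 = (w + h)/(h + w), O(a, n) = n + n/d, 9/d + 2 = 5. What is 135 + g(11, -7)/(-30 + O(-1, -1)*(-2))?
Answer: 5532/41 ≈ 134.93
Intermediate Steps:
d = 3 (d = 9/(-2 + 5) = 9/3 = 9*(1/3) = 3)
O(a, n) = 4*n/3 (O(a, n) = n + n/3 = 4*n/3)
g(h, w) = 2 (g(h, w) = 2*((w + h)/(h + w)) = 2*((h + w)/(h + w)) = 2*1 = 2)
135 + g(11, -7)/(-30 + O(-1, -1)*(-2)) = 135 + 2/(-30 + ((4/3)*(-1))*(-2)) = 135 + 2/(-30 - 4/3*(-2)) = 135 + 2/(-30 + 8/3) = 135 + 2/(-82/3) = 135 - 3/82*2 = 135 - 3/41 = 5532/41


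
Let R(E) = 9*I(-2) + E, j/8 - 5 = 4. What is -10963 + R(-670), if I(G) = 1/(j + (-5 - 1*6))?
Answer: -709604/61 ≈ -11633.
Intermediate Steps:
j = 72 (j = 40 + 8*4 = 40 + 32 = 72)
I(G) = 1/61 (I(G) = 1/(72 + (-5 - 1*6)) = 1/(72 + (-5 - 6)) = 1/(72 - 11) = 1/61)
R(E) = 9/61 + E (R(E) = 9*(1/61) + E = 9/61 + E)
-10963 + R(-670) = -10963 + (9/61 - 670) = -10963 - 40861/61 = -709604/61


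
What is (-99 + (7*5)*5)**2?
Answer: 5776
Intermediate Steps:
(-99 + (7*5)*5)**2 = (-99 + 35*5)**2 = (-99 + 175)**2 = 76**2 = 5776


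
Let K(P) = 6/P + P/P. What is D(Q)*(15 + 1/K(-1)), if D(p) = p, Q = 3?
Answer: 222/5 ≈ 44.400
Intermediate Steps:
K(P) = 1 + 6/P (K(P) = 6/P + 1 = 1 + 6/P)
D(Q)*(15 + 1/K(-1)) = 3*(15 + 1/((6 - 1)/(-1))) = 3*(15 + 1/(-1*5)) = 3*(15 + 1/(-5)) = 3*(15 - 1/5) = 3*(74/5) = 222/5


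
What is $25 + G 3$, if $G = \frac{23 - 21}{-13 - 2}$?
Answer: $\frac{123}{5} \approx 24.6$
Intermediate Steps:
$G = - \frac{2}{15}$ ($G = \frac{2}{-15} = 2 \left(- \frac{1}{15}\right) = - \frac{2}{15} \approx -0.13333$)
$25 + G 3 = 25 - \frac{2}{5} = \frac{123}{5}$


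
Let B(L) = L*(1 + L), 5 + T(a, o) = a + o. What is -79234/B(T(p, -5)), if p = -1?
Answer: -39617/55 ≈ -720.31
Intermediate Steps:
T(a, o) = -5 + a + o (T(a, o) = -5 + (a + o) = -5 + a + o)
-79234/B(T(p, -5)) = -79234*1/((1 + (-5 - 1 - 5))*(-5 - 1 - 5)) = -79234*(-1/(11*(1 - 11))) = -79234/((-11*(-10))) = -79234/110 = -79234*1/110 = -39617/55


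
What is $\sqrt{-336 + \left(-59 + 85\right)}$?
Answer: $i \sqrt{310} \approx 17.607 i$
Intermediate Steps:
$\sqrt{-336 + \left(-59 + 85\right)} = \sqrt{-336 + 26} = \sqrt{-310} = i \sqrt{310}$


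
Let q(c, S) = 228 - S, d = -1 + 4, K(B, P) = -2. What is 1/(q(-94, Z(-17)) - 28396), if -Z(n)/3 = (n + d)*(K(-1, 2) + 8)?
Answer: -1/28420 ≈ -3.5186e-5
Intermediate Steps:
d = 3
Z(n) = -54 - 18*n (Z(n) = -3*(n + 3)*(-2 + 8) = -3*(3 + n)*6 = -3*(18 + 6*n) = -54 - 18*n)
1/(q(-94, Z(-17)) - 28396) = 1/((228 - (-54 - 18*(-17))) - 28396) = 1/((228 - (-54 + 306)) - 28396) = 1/((228 - 1*252) - 28396) = 1/((228 - 252) - 28396) = 1/(-24 - 28396) = 1/(-28420) = -1/28420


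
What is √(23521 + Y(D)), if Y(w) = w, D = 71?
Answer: 2*√5898 ≈ 153.60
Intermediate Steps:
√(23521 + Y(D)) = √(23521 + 71) = √23592 = 2*√5898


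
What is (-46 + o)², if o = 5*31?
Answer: 11881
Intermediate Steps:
o = 155
(-46 + o)² = (-46 + 155)² = 109² = 11881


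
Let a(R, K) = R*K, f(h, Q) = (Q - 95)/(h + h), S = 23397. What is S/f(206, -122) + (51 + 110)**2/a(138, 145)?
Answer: -8386176121/188790 ≈ -44421.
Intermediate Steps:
f(h, Q) = (-95 + Q)/(2*h) (f(h, Q) = (-95 + Q)/((2*h)) = (-95 + Q)*(1/(2*h)) = (-95 + Q)/(2*h))
a(R, K) = K*R
S/f(206, -122) + (51 + 110)**2/a(138, 145) = 23397/(((1/2)*(-95 - 122)/206)) + (51 + 110)**2/((145*138)) = 23397/(((1/2)*(1/206)*(-217))) + 161**2/20010 = 23397/(-217/412) + 25921*(1/20010) = 23397*(-412/217) + 1127/870 = -9639564/217 + 1127/870 = -8386176121/188790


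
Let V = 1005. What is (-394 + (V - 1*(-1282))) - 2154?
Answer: -261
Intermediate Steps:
(-394 + (V - 1*(-1282))) - 2154 = (-394 + (1005 - 1*(-1282))) - 2154 = (-394 + (1005 + 1282)) - 2154 = (-394 + 2287) - 2154 = 1893 - 2154 = -261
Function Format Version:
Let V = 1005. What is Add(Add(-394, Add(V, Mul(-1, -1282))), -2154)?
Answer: -261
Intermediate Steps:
Add(Add(-394, Add(V, Mul(-1, -1282))), -2154) = Add(Add(-394, Add(1005, Mul(-1, -1282))), -2154) = Add(Add(-394, Add(1005, 1282)), -2154) = Add(Add(-394, 2287), -2154) = Add(1893, -2154) = -261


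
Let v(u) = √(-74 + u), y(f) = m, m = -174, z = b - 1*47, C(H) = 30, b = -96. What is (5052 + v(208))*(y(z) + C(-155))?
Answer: -727488 - 144*√134 ≈ -7.2916e+5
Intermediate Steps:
z = -143 (z = -96 - 1*47 = -96 - 47 = -143)
y(f) = -174
(5052 + v(208))*(y(z) + C(-155)) = (5052 + √(-74 + 208))*(-174 + 30) = (5052 + √134)*(-144) = -727488 - 144*√134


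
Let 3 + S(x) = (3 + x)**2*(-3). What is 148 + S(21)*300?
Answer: -519152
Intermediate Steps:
S(x) = -3 - 3*(3 + x)**2 (S(x) = -3 + (3 + x)**2*(-3) = -3 - 3*(3 + x)**2)
148 + S(21)*300 = 148 + (-3 - 3*(3 + 21)**2)*300 = 148 + (-3 - 3*24**2)*300 = 148 + (-3 - 3*576)*300 = 148 + (-3 - 1728)*300 = 148 - 1731*300 = 148 - 519300 = -519152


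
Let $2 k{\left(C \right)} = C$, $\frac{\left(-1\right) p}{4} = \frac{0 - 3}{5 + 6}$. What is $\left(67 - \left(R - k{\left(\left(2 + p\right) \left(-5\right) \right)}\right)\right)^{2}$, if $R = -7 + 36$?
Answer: $\frac{110889}{121} \approx 916.44$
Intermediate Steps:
$p = \frac{12}{11}$ ($p = - 4 \frac{0 - 3}{5 + 6} = - 4 \left(- \frac{3}{11}\right) = - 4 \left(\left(-3\right) \frac{1}{11}\right) = \left(-4\right) \left(- \frac{3}{11}\right) = \frac{12}{11} \approx 1.0909$)
$k{\left(C \right)} = \frac{C}{2}$
$R = 29$
$\left(67 - \left(R - k{\left(\left(2 + p\right) \left(-5\right) \right)}\right)\right)^{2} = \left(67 + \left(\frac{\left(2 + \frac{12}{11}\right) \left(-5\right)}{2} - 29\right)\right)^{2} = \left(67 - \left(29 - \frac{\frac{34}{11} \left(-5\right)}{2}\right)\right)^{2} = \left(67 + \left(\frac{1}{2} \left(- \frac{170}{11}\right) - 29\right)\right)^{2} = \left(67 - \frac{404}{11}\right)^{2} = \left(\frac{333}{11}\right)^{2} = \frac{110889}{121}$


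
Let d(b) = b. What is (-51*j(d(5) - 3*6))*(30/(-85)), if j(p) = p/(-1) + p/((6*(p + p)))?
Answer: 471/2 ≈ 235.50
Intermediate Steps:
j(p) = 1/12 - p (j(p) = p*(-1) + p/((6*(2*p))) = -p + p/((12*p)) = -p + p*(1/(12*p)) = -p + 1/12 = 1/12 - p)
(-51*j(d(5) - 3*6))*(30/(-85)) = (-51*(1/12 - (5 - 3*6)))*(30/(-85)) = (-51*(1/12 - (5 - 18)))*(30*(-1/85)) = -51*(1/12 - 1*(-13))*(-6/17) = -51*(1/12 + 13)*(-6/17) = -51*157/12*(-6/17) = -2669/4*(-6/17) = 471/2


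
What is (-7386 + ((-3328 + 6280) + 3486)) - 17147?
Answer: -18095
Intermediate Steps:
(-7386 + ((-3328 + 6280) + 3486)) - 17147 = (-7386 + (2952 + 3486)) - 17147 = (-7386 + 6438) - 17147 = -948 - 17147 = -18095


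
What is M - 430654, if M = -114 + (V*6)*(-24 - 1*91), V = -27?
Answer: -412138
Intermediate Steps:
M = 18516 (M = -114 + (-27*6)*(-24 - 1*91) = -114 - 162*(-24 - 91) = -114 - 162*(-115) = -114 + 18630 = 18516)
M - 430654 = 18516 - 430654 = -412138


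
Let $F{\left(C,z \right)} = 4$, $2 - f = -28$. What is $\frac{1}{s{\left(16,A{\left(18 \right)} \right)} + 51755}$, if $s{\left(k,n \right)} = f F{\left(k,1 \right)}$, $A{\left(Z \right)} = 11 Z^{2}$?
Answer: $\frac{1}{51875} \approx 1.9277 \cdot 10^{-5}$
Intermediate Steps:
$f = 30$ ($f = 2 - -28 = 2 + 28 = 30$)
$s{\left(k,n \right)} = 120$ ($s{\left(k,n \right)} = 30 \cdot 4 = 120$)
$\frac{1}{s{\left(16,A{\left(18 \right)} \right)} + 51755} = \frac{1}{120 + 51755} = \frac{1}{51875}$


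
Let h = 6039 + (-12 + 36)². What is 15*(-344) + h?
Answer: 1455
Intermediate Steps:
h = 6615 (h = 6039 + 24² = 6039 + 576 = 6615)
15*(-344) + h = 15*(-344) + 6615 = -5160 + 6615 = 1455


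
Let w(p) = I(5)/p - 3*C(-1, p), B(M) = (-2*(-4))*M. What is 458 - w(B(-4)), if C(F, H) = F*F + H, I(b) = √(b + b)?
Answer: 365 + √10/32 ≈ 365.10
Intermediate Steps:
I(b) = √2*√b (I(b) = √(2*b) = √2*√b)
C(F, H) = H + F² (C(F, H) = F² + H = H + F²)
B(M) = 8*M
w(p) = -3 - 3*p + √10/p (w(p) = (√2*√5)/p - 3*(p + (-1)²) = √10/p - 3*(p + 1) = √10/p - 3*(1 + p) = √10/p + (-3 - 3*p) = -3 - 3*p + √10/p)
458 - w(B(-4)) = 458 - (-3 - 24*(-4) + √10/((8*(-4)))) = 458 - (-3 - 3*(-32) + √10/(-32)) = 458 - (-3 + 96 + √10*(-1/32)) = 458 - (-3 + 96 - √10/32) = 458 - (93 - √10/32) = 458 + (-93 + √10/32) = 365 + √10/32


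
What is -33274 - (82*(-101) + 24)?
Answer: -25016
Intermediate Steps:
-33274 - (82*(-101) + 24) = -33274 - (-8282 + 24) = -33274 - 1*(-8258) = -33274 + 8258 = -25016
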